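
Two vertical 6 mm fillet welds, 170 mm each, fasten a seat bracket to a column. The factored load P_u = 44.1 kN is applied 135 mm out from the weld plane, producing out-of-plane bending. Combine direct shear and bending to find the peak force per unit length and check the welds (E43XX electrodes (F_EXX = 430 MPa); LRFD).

f_max ≈ 631 N/mm; adequate

L_w = 2 × 170 = 340 mm; section modulus (unit throat) S = 2 × L²/6 = 9633 mm².
Direct shear f_v = P/L_w = 44.1×10³/340 = 129.7 N/mm.
Moment M = P × e = 44.1×10³ × 135 = 5953500 N·mm; bending f_b = M/S = 618 N/mm.
f_max = √(f_v² + f_b²) = √(129.7² + 618²) = 631.5 N/mm.
φr_n = 0.75 × 0.6 × 430 × (0.707 × 6) = 820.8 N/mm → adequate.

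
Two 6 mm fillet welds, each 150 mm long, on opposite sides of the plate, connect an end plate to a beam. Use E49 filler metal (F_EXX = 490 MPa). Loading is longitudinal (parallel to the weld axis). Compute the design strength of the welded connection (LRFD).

Effective throat t_e = 0.707 × 6 = 4.242 mm.
Total length L = 300 mm; A_we = 4.242 × 300 = 1273 mm².
F_nw = 0.6 F_EXX = 0.6 × 490 = 294 MPa.
φR_n = 0.75 × 294 × 1273 × 10⁻³ = 280.6 kN.

φR_n ≈ 281 kN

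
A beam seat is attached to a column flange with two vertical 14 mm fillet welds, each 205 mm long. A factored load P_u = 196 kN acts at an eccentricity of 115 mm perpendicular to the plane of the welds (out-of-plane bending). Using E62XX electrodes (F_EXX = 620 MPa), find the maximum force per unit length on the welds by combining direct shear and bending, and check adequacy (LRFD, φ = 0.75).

L_w = 2 × 205 = 410 mm; section modulus (unit throat) S = 2 × L²/6 = 14010 mm².
Direct shear f_v = P/L_w = 196×10³/410 = 478 N/mm.
Moment M = P × e = 196×10³ × 115 = 22540000 N·mm; bending f_b = M/S = 1609 N/mm.
f_max = √(f_v² + f_b²) = √(478² + 1609²) = 1679 N/mm.
φr_n = 0.75 × 0.6 × 620 × (0.707 × 14) = 2762 N/mm → adequate.

f_max ≈ 1680 N/mm; adequate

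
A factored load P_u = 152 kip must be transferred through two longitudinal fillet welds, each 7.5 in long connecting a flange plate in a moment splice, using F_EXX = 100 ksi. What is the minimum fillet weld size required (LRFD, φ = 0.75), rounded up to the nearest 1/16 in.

Total weld length L = 15 in.
Required throat t_e = P_u / (φ × 0.6 F_EXX × L) = 152 / (0.75 × 0.6 × 100 × 15) = 0.2252 in.
Required leg w = t_e / 0.707 = 0.3185 in → use 3/8 in.

w = 3/8 in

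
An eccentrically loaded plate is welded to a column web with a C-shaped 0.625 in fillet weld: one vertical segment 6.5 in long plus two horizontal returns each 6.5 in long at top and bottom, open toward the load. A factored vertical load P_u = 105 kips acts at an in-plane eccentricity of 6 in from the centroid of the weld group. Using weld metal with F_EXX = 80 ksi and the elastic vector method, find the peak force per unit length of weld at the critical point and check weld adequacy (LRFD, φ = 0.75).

f_max ≈ 18.2 kip/in; NOT adequate

Total weld length L_w = 19.5 in. Treat welds as unit-width lines.
Centroid: x̄ = 2×6.5×3.25 / 19.5 = 2.167 in from the vertical weld.
Polar moment about centroid: J = I_x + I_y = [6.5³/12 + 2×6.5×3.25²] + [6.5×2.167² + 2(6.5³/12 + 6.5×1.083²)] = 251.7 in³.
Direct shear f_v = P/L_w = 105 / 19.5 = 5.385 kip/in (vertical).
Torsion M = P·e = 105 × 6 = 630 kip·in.
Critical point at (x, y) = (4.333, 3.25) from centroid. f_tx = M·y/J = 8.133 kip/in; f_ty = M·x/J = 10.84 kip/in.
Resultant f_max = √[f_tx² + (f_v + f_ty)²] = √[8.133² + (5.385 + 10.84)²] = 18.15 kip/in.
Capacity per unit length: φr_n = 0.75 × 0.6 × 80 × (0.707 × 0.625) = 15.91 kip/in.
18.15 > 15.91 → NOT adequate.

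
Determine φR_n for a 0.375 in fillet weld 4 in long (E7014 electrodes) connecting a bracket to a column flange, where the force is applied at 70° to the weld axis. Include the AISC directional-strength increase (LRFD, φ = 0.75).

E70XX → F_EXX = 70 ksi.
t_e = 0.707 × 0.375 = 0.2651 in; A_we = 0.2651 × 4 = 1.06 in².
Directional factor: 1.0 + 0.5 sin^1.5(70°) = 1.455.
F_nw = 0.6 × 70 × 1.455 = 61.13 ksi.
φR_n = 0.75 × 61.13 × 1.06 = 48.62 kips.

φR_n ≈ 48.6 kips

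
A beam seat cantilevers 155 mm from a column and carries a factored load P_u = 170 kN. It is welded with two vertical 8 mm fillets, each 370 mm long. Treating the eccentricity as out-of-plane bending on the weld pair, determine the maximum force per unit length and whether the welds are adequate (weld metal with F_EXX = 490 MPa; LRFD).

f_max ≈ 621 N/mm; adequate

L_w = 2 × 370 = 740 mm; section modulus (unit throat) S = 2 × L²/6 = 45630 mm².
Direct shear f_v = P/L_w = 170×10³/740 = 229.7 N/mm.
Moment M = P × e = 170×10³ × 155 = 26350000 N·mm; bending f_b = M/S = 577.4 N/mm.
f_max = √(f_v² + f_b²) = √(229.7² + 577.4²) = 621.4 N/mm.
φr_n = 0.75 × 0.6 × 490 × (0.707 × 8) = 1247 N/mm → adequate.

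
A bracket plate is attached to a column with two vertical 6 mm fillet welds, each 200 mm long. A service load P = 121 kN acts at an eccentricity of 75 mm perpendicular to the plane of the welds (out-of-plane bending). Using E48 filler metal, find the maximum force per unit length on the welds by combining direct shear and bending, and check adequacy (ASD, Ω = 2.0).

f_max ≈ 745 N/mm; NOT adequate

E48XX → F_EXX = 480 MPa.
L_w = 2 × 200 = 400 mm; section modulus (unit throat) S = 2 × L²/6 = 13330 mm².
Direct shear f_v = P/L_w = 121×10³/400 = 302.5 N/mm.
Moment M = P × e = 121×10³ × 75 = 9075000 N·mm; bending f_b = M/S = 680.6 N/mm.
f_max = √(f_v² + f_b²) = √(302.5² + 680.6²) = 744.8 N/mm.
r_n/Ω = (1/2.0) × 0.6 × 480 × (0.707 × 6) = 610.8 N/mm → NOT adequate.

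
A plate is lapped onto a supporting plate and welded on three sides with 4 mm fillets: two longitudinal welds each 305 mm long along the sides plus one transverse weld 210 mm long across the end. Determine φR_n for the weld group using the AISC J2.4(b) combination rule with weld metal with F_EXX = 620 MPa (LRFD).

φR_n ≈ 658 kN

t_e = 0.707 × 4 = 2.828 mm.
R_nwl = 0.6 × 620 × 2.828 × 610 × 10⁻³ = 641.7 kN (longitudinal, 2 welds).
R_nwt = 0.6 × 620 × 2.828 × 210 × 10⁻³ = 220.9 kN (transverse, base value).
(i) R_nwl + R_nwt = 862.7 kN; (ii) 0.85 R_nwl + 1.5 R_nwt = 876.9 kN.
R_n = max = 876.9 kN [governs: (ii)]; φR_n = 657.6 kN.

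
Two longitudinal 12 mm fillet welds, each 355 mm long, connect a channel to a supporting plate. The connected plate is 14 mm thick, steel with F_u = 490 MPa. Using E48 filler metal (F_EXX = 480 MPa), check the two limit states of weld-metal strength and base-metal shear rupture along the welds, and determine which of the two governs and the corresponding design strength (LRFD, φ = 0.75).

φR_n ≈ 1300 kN (weld metal governs)

t_e = 0.707 × 12 = 8.484 mm; L = 710 mm.
Weld metal: φR_n = 0.75 × 0.6 × 480 × 8.484 × 710 × 10⁻³ = 1301 kN.
Base metal (shear rupture): φR_n = 0.75 × 0.6 × 490 × 14 × 710 × 10⁻³ = 2192 kN.
Governing: weld metal.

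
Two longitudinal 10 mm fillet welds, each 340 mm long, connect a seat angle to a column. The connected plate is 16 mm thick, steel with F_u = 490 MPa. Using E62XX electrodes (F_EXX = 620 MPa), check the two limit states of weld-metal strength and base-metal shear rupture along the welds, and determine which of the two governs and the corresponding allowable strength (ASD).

t_e = 0.707 × 10 = 7.07 mm; L = 680 mm.
Weld metal: R_n/Ω = (1/2.0) × 0.6 × 620 × 7.07 × 680 × 10⁻³ = 894.2 kN.
Base metal (shear rupture): R_n/Ω = (1/2.0) × 0.6 × 490 × 16 × 680 × 10⁻³ = 1599 kN.
Governing: weld metal.

R_n/Ω ≈ 894 kN (weld metal governs)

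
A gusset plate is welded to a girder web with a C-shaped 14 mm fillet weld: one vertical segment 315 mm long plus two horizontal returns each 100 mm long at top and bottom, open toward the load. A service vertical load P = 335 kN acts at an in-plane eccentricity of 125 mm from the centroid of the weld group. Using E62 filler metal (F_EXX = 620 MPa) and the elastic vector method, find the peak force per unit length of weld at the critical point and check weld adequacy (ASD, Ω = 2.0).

Total weld length L_w = 515 mm. Treat welds as unit-width lines.
Centroid: x̄ = 2×100×50 / 515 = 19.42 mm from the vertical weld.
Polar moment about centroid: J = I_x + I_y = [315³/12 + 2×100×157.5²] + [315×19.42² + 2(100³/12 + 100×30.58²)] = 8038000 mm³.
Direct shear f_v = P/L_w = 335×10³ / 515 = 650.5 N/mm (vertical).
Torsion M = P·e = 335×10³ × 125 = 41875000 N·mm.
Critical point at (x, y) = (80.58, 157.5) from centroid. f_tx = M·y/J = 820.5 N/mm; f_ty = M·x/J = 419.8 N/mm.
Resultant f_max = √[f_tx² + (f_v + f_ty)²] = √[820.5² + (650.5 + 419.8)²] = 1349 N/mm.
Capacity per unit length: r_n/Ω = (1/2.0) × 0.6 × 620 × (0.707 × 14) = 1841 N/mm.
1349 ≤ 1841 → adequate.

f_max ≈ 1350 N/mm; adequate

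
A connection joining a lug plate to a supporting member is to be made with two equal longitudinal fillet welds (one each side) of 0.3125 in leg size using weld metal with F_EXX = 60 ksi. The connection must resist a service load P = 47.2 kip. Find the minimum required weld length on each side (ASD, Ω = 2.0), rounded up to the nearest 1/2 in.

L = 6 in on each side

Throat t_e = 0.707 × 0.3125 = 0.2209 in.
r_n/Ω = (0.6 × 60 × 0.2209) / 2.0 = 3.977 kip/in.
L_req = P / (r_n/Ω) = 47.2 / 3.977 = 11.87 in total.
Per side: 11.87 / 2 = 5.934 in.
Round up → use L = 6 in on each side.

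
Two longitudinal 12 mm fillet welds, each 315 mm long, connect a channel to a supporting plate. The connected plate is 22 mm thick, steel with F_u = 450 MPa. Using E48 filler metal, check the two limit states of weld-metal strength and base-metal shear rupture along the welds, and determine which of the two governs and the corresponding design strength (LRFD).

E48XX → F_EXX = 480 MPa.
t_e = 0.707 × 12 = 8.484 mm; L = 630 mm.
Weld metal: φR_n = 0.75 × 0.6 × 480 × 8.484 × 630 × 10⁻³ = 1155 kN.
Base metal (shear rupture): φR_n = 0.75 × 0.6 × 450 × 22 × 630 × 10⁻³ = 2807 kN.
Governing: weld metal.

φR_n ≈ 1150 kN (weld metal governs)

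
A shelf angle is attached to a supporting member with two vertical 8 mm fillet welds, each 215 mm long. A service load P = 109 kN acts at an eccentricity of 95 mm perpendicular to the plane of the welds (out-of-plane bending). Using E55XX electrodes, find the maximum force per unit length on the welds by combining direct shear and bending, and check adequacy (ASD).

E55XX → F_EXX = 550 MPa.
L_w = 2 × 215 = 430 mm; section modulus (unit throat) S = 2 × L²/6 = 15410 mm².
Direct shear f_v = P/L_w = 109×10³/430 = 253.5 N/mm.
Moment M = P × e = 109×10³ × 95 = 10355000 N·mm; bending f_b = M/S = 672 N/mm.
f_max = √(f_v² + f_b²) = √(253.5² + 672²) = 718.3 N/mm.
r_n/Ω = (1/2.0) × 0.6 × 550 × (0.707 × 8) = 933.2 N/mm → adequate.

f_max ≈ 718 N/mm; adequate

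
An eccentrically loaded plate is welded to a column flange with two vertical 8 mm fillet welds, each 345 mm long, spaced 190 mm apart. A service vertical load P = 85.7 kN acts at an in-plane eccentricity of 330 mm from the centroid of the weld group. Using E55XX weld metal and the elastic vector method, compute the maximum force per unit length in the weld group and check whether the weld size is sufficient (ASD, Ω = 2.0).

f_max ≈ 498 N/mm; adequate

E55XX → F_EXX = 550 MPa.
Total weld length L_w = 690 mm. Treat welds as unit-width lines.
Polar moment about centroid: J = 2[d³/12 + d(b/2)²] = 2[345³/12 + 345×95²] = 13070000 mm³.
Direct shear f_v = P/L_w = 85.7×10³ / 690 = 124.2 N/mm (vertical).
Torsion M = P·e = 85.7×10³ × 330 = 28281000 N·mm.
Critical point at (x, y) = (95, 172.5) from centroid. f_tx = M·y/J = 373.2 N/mm; f_ty = M·x/J = 205.5 N/mm.
Resultant f_max = √[f_tx² + (f_v + f_ty)²] = √[373.2² + (124.2 + 205.5)²] = 498 N/mm.
Capacity per unit length: r_n/Ω = (1/2.0) × 0.6 × 550 × (0.707 × 8) = 933.2 N/mm.
498 ≤ 933.2 → adequate.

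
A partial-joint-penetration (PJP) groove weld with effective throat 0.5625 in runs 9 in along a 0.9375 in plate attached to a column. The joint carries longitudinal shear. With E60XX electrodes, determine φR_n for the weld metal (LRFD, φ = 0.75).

φR_n ≈ 137 kip

E60XX → F_EXX = 60 ksi.
Effective throat (given) t_e = 0.5625 in.
A_we = 0.5625 × 9 = 5.062 in².
F_nw = 0.6 F_EXX = 36 ksi.
φR_n = 0.75 × 36 × 5.062 = 136.7 kip.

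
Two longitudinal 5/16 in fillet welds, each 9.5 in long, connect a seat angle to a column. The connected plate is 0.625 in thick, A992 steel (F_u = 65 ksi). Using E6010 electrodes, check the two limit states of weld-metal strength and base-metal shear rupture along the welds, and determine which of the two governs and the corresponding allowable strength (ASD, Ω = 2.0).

E60XX → F_EXX = 60 ksi.
t_e = 0.707 × 0.3125 = 0.2209 in; L = 19 in.
Weld metal: R_n/Ω = (1/2.0) × 0.6 × 60 × 0.2209 × 19 = 75.56 kip.
Base metal (shear rupture): R_n/Ω = (1/2.0) × 0.6 × 65 × 0.625 × 19 = 231.6 kip.
Governing: weld metal.

R_n/Ω ≈ 75.6 kip (weld metal governs)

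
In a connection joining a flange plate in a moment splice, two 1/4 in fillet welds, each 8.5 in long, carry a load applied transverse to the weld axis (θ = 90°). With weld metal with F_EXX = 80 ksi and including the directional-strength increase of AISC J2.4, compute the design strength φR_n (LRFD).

t_e = 0.707 × 0.25 = 0.1767 in; A_we = 0.1767 × 17 = 3.005 in².
Directional factor: 1.0 + 0.5 sin^1.5(90°) = 1.5.
F_nw = 0.6 × 80 × 1.5 = 72 ksi.
φR_n = 0.75 × 72 × 3.005 = 162.3 kip.

φR_n ≈ 162 kip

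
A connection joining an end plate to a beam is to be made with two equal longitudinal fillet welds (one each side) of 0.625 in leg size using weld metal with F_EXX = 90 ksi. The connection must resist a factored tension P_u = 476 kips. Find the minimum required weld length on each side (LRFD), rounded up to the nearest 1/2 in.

L = 13.5 in on each side

Throat t_e = 0.707 × 0.625 = 0.4419 in.
φr_n = 0.75 × 0.6 × 90 × 0.4419 = 17.9 kips/in.
L_req = P_u / φr_n = 476 / 17.9 = 26.6 in total.
Per side: 26.6 / 2 = 13.3 in.
Round up → use L = 13.5 in on each side.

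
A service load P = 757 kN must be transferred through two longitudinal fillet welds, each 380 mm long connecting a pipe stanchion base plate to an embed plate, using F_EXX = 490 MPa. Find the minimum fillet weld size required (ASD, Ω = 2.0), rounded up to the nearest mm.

Total weld length L = 760 mm.
Required throat t_e = P × Ω / (0.6 F_EXX × L) = 757 × 2.0 / (0.6 × 490 × 760 × 10⁻³) = 6.776 mm.
Required leg w = t_e / 0.707 = 9.584 mm → use 10 mm.

w = 10 mm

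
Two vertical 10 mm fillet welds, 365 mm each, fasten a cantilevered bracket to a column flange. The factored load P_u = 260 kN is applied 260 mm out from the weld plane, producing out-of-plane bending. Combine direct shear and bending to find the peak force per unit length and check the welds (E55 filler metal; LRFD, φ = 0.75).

E55XX → F_EXX = 550 MPa.
L_w = 2 × 365 = 730 mm; section modulus (unit throat) S = 2 × L²/6 = 44410 mm².
Direct shear f_v = P/L_w = 260×10³/730 = 356.2 N/mm.
Moment M = P × e = 260×10³ × 260 = 67600000 N·mm; bending f_b = M/S = 1522 N/mm.
f_max = √(f_v² + f_b²) = √(356.2² + 1522²) = 1563 N/mm.
φr_n = 0.75 × 0.6 × 550 × (0.707 × 10) = 1750 N/mm → adequate.

f_max ≈ 1560 N/mm; adequate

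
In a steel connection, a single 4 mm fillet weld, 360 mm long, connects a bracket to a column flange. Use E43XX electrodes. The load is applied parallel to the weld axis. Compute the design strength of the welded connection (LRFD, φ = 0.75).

E43XX → F_EXX = 430 MPa.
Effective throat t_e = 0.707 × 4 = 2.828 mm.
Total length L = 360 mm; A_we = 2.828 × 360 = 1018 mm².
F_nw = 0.6 F_EXX = 0.6 × 430 = 258 MPa.
φR_n = 0.75 × 258 × 1018 × 10⁻³ = 197 kN.

φR_n ≈ 197 kN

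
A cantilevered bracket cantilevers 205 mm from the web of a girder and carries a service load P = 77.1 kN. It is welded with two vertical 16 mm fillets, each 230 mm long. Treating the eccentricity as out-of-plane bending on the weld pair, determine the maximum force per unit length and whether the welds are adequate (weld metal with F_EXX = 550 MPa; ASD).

L_w = 2 × 230 = 460 mm; section modulus (unit throat) S = 2 × L²/6 = 17630 mm².
Direct shear f_v = P/L_w = 77.1×10³/460 = 167.6 N/mm.
Moment M = P × e = 77.1×10³ × 205 = 15806000 N·mm; bending f_b = M/S = 896.3 N/mm.
f_max = √(f_v² + f_b²) = √(167.6² + 896.3²) = 911.9 N/mm.
r_n/Ω = (1/2.0) × 0.6 × 550 × (0.707 × 16) = 1866 N/mm → adequate.

f_max ≈ 912 N/mm; adequate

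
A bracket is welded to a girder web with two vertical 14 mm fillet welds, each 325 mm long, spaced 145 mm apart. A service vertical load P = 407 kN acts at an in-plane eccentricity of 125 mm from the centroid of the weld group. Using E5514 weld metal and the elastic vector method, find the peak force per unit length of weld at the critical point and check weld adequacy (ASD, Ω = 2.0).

E55XX → F_EXX = 550 MPa.
Total weld length L_w = 650 mm. Treat welds as unit-width lines.
Polar moment about centroid: J = 2[d³/12 + d(b/2)²] = 2[325³/12 + 325×72.5²] = 9138000 mm³.
Direct shear f_v = P/L_w = 407×10³ / 650 = 626.2 N/mm (vertical).
Torsion M = P·e = 407×10³ × 125 = 50875000 N·mm.
Critical point at (x, y) = (72.5, 162.5) from centroid. f_tx = M·y/J = 904.7 N/mm; f_ty = M·x/J = 403.6 N/mm.
Resultant f_max = √[f_tx² + (f_v + f_ty)²] = √[904.7² + (626.2 + 403.6)²] = 1371 N/mm.
Capacity per unit length: r_n/Ω = (1/2.0) × 0.6 × 550 × (0.707 × 14) = 1633 N/mm.
1371 ≤ 1633 → adequate.

f_max ≈ 1370 N/mm; adequate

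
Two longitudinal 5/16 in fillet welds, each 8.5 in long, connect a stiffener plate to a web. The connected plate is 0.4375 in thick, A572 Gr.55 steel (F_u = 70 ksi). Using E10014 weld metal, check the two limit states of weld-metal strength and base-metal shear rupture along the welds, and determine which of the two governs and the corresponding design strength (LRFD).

φR_n ≈ 169 kips (weld metal governs)

E100XX → F_EXX = 100 ksi.
t_e = 0.707 × 0.3125 = 0.2209 in; L = 17 in.
Weld metal: φR_n = 0.75 × 0.6 × 100 × 0.2209 × 17 = 169 kips.
Base metal (shear rupture): φR_n = 0.75 × 0.6 × 70 × 0.4375 × 17 = 234.3 kips.
Governing: weld metal.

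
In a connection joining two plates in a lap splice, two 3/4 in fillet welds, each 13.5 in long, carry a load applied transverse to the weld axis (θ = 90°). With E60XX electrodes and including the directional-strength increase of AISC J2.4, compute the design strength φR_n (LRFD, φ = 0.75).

φR_n ≈ 580 kip

E60XX → F_EXX = 60 ksi.
t_e = 0.707 × 0.75 = 0.5302 in; A_we = 0.5302 × 27 = 14.32 in².
Directional factor: 1.0 + 0.5 sin^1.5(90°) = 1.5.
F_nw = 0.6 × 60 × 1.5 = 54 ksi.
φR_n = 0.75 × 54 × 14.32 = 579.8 kip.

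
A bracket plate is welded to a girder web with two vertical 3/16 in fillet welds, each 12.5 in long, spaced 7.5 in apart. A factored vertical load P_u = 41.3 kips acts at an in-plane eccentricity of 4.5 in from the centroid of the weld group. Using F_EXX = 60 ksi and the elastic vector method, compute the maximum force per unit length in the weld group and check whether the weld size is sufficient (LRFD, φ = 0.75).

f_max ≈ 3.18 kip/in; adequate

Total weld length L_w = 25 in. Treat welds as unit-width lines.
Polar moment about centroid: J = 2[d³/12 + d(b/2)²] = 2[12.5³/12 + 12.5×3.75²] = 677.1 in³.
Direct shear f_v = P/L_w = 41.3 / 25 = 1.652 kip/in (vertical).
Torsion M = P·e = 41.3 × 4.5 = 185.85 kip·in.
Critical point at (x, y) = (3.75, 6.25) from centroid. f_tx = M·y/J = 1.716 kip/in; f_ty = M·x/J = 1.029 kip/in.
Resultant f_max = √[f_tx² + (f_v + f_ty)²] = √[1.716² + (1.652 + 1.029)²] = 3.183 kip/in.
Capacity per unit length: φr_n = 0.75 × 0.6 × 60 × (0.707 × 0.1875) = 3.579 kip/in.
3.183 ≤ 3.579 → adequate.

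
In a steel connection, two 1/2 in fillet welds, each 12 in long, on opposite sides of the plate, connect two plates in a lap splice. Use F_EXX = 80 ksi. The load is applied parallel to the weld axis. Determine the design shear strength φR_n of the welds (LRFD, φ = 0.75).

Effective throat t_e = 0.707 × 0.5 = 0.3535 in.
Total length L = 24 in; A_we = 0.3535 × 24 = 8.484 in².
F_nw = 0.6 F_EXX = 0.6 × 80 = 48 ksi.
φR_n = 0.75 × 48 × 8.484 = 305.4 kips.

φR_n ≈ 305 kips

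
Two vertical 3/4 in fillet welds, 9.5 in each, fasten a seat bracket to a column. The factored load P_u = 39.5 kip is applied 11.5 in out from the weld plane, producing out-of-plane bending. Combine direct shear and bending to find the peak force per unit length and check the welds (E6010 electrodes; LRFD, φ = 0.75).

f_max ≈ 15.2 kip/in; NOT adequate

E60XX → F_EXX = 60 ksi.
L_w = 2 × 9.5 = 19 in; section modulus (unit throat) S = 2 × L²/6 = 30.08 in².
Direct shear f_v = P/L_w = 39.5/19 = 2.079 kip/in.
Moment M = P × e = 39.5 × 11.5 = 454.25 kip·in; bending f_b = M/S = 15.1 kip/in.
f_max = √(f_v² + f_b²) = √(2.079² + 15.1²) = 15.24 kip/in.
φr_n = 0.75 × 0.6 × 60 × (0.707 × 0.75) = 14.32 kip/in → NOT adequate.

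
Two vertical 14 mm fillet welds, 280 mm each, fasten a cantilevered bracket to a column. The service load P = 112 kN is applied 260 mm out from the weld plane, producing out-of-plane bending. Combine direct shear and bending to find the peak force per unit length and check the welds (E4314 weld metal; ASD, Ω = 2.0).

E43XX → F_EXX = 430 MPa.
L_w = 2 × 280 = 560 mm; section modulus (unit throat) S = 2 × L²/6 = 26130 mm².
Direct shear f_v = P/L_w = 112×10³/560 = 200 N/mm.
Moment M = P × e = 112×10³ × 260 = 29120000 N·mm; bending f_b = M/S = 1114 N/mm.
f_max = √(f_v² + f_b²) = √(200² + 1114²) = 1132 N/mm.
r_n/Ω = (1/2.0) × 0.6 × 430 × (0.707 × 14) = 1277 N/mm → adequate.

f_max ≈ 1130 N/mm; adequate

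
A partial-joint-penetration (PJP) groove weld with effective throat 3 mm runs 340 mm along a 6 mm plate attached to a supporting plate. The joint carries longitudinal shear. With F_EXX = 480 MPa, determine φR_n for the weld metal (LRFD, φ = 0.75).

φR_n ≈ 220 kN

Effective throat (given) t_e = 3 mm.
A_we = 3 × 340 = 1020 mm².
F_nw = 0.6 F_EXX = 288 MPa.
φR_n = 0.75 × 288 × 1020 × 10⁻³ = 220.3 kN.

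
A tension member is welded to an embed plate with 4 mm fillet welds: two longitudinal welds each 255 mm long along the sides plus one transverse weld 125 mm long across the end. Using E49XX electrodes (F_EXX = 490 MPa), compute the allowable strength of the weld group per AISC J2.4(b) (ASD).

t_e = 0.707 × 4 = 2.828 mm.
R_nwl = 0.6 × 490 × 2.828 × 510 × 10⁻³ = 424 kN (longitudinal, 2 welds).
R_nwt = 0.6 × 490 × 2.828 × 125 × 10⁻³ = 103.9 kN (transverse, base value).
(i) R_nwl + R_nwt = 528 kN; (ii) 0.85 R_nwl + 1.5 R_nwt = 516.3 kN.
R_n = max = 528 kN [governs: (i)]; R_n/Ω = 264 kN.

R_n/Ω ≈ 264 kN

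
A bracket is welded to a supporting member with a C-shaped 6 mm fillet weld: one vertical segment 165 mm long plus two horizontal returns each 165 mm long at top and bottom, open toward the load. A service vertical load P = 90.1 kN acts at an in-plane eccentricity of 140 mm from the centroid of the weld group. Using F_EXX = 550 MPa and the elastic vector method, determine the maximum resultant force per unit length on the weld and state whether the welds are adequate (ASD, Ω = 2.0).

Total weld length L_w = 495 mm. Treat welds as unit-width lines.
Centroid: x̄ = 2×165×82.5 / 495 = 55 mm from the vertical weld.
Polar moment about centroid: J = I_x + I_y = [165³/12 + 2×165×82.5²] + [165×55² + 2(165³/12 + 165×27.5²)] = 4118000 mm³.
Direct shear f_v = P/L_w = 90.1×10³ / 495 = 182 N/mm (vertical).
Torsion M = P·e = 90.1×10³ × 140 = 12614000 N·mm.
Critical point at (x, y) = (110, 82.5) from centroid. f_tx = M·y/J = 252.7 N/mm; f_ty = M·x/J = 337 N/mm.
Resultant f_max = √[f_tx² + (f_v + f_ty)²] = √[252.7² + (182 + 337)²] = 577.2 N/mm.
Capacity per unit length: r_n/Ω = (1/2.0) × 0.6 × 550 × (0.707 × 6) = 699.9 N/mm.
577.2 ≤ 699.9 → adequate.

f_max ≈ 577 N/mm; adequate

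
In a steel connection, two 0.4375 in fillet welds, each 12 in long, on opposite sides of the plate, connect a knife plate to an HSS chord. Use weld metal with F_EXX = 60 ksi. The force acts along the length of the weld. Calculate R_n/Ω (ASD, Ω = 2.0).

R_n/Ω ≈ 134 kip

Effective throat t_e = 0.707 × 0.4375 = 0.3093 in.
Total length L = 24 in; A_we = 0.3093 × 24 = 7.423 in².
F_nw = 0.6 F_EXX = 0.6 × 60 = 36 ksi.
R_n = 36 × 7.423 = 267.2 kip; R_n/Ω = 267.2/2.0 = 133.6 kip.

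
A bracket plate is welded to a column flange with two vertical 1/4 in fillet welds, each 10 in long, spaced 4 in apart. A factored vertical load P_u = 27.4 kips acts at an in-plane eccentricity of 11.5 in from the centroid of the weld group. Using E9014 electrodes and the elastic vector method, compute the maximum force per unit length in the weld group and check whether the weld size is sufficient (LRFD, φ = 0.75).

E90XX → F_EXX = 90 ksi.
Total weld length L_w = 20 in. Treat welds as unit-width lines.
Polar moment about centroid: J = 2[d³/12 + d(b/2)²] = 2[10³/12 + 10×2²] = 246.7 in³.
Direct shear f_v = P/L_w = 27.4 / 20 = 1.37 kip/in (vertical).
Torsion M = P·e = 27.4 × 11.5 = 315.1 kip·in.
Critical point at (x, y) = (2, 5) from centroid. f_tx = M·y/J = 6.387 kip/in; f_ty = M·x/J = 2.555 kip/in.
Resultant f_max = √[f_tx² + (f_v + f_ty)²] = √[6.387² + (1.37 + 2.555)²] = 7.497 kip/in.
Capacity per unit length: φr_n = 0.75 × 0.6 × 90 × (0.707 × 0.25) = 7.158 kip/in.
7.497 > 7.158 → NOT adequate.

f_max ≈ 7.5 kip/in; NOT adequate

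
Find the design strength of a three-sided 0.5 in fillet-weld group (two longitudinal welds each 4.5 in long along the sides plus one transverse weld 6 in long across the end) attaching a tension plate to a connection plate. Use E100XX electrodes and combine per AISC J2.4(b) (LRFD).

φR_n ≈ 265 kips

E100XX → F_EXX = 100 ksi.
t_e = 0.707 × 0.5 = 0.3535 in.
R_nwl = 0.6 × 100 × 0.3535 × 9 = 190.9 kips (longitudinal, 2 welds).
R_nwt = 0.6 × 100 × 0.3535 × 6 = 127.3 kips (transverse, base value).
(i) R_nwl + R_nwt = 318.1 kips; (ii) 0.85 R_nwl + 1.5 R_nwt = 353.1 kips.
R_n = max = 353.1 kips [governs: (ii)]; φR_n = 264.9 kips.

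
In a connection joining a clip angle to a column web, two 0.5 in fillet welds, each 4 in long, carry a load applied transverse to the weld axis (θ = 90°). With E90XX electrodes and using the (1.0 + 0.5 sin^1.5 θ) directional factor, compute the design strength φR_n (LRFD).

φR_n ≈ 172 kips

E90XX → F_EXX = 90 ksi.
t_e = 0.707 × 0.5 = 0.3535 in; A_we = 0.3535 × 8 = 2.828 in².
Directional factor: 1.0 + 0.5 sin^1.5(90°) = 1.5.
F_nw = 0.6 × 90 × 1.5 = 81 ksi.
φR_n = 0.75 × 81 × 2.828 = 171.8 kips.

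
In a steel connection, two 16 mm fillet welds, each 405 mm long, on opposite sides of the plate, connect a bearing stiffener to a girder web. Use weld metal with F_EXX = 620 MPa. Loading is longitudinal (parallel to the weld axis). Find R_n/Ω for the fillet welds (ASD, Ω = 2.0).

R_n/Ω ≈ 1700 kN

Effective throat t_e = 0.707 × 16 = 11.31 mm.
Total length L = 810 mm; A_we = 11.31 × 810 = 9163 mm².
F_nw = 0.6 F_EXX = 0.6 × 620 = 372 MPa.
R_n = 372 × 9163 × 10⁻³ = 3409 kN; R_n/Ω = 3409/2.0 = 1704 kN.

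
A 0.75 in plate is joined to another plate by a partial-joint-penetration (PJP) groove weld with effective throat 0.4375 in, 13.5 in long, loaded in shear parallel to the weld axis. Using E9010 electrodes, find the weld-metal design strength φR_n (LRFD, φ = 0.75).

E90XX → F_EXX = 90 ksi.
Effective throat (given) t_e = 0.4375 in.
A_we = 0.4375 × 13.5 = 5.906 in².
F_nw = 0.6 F_EXX = 54 ksi.
φR_n = 0.75 × 54 × 5.906 = 239.2 kip.

φR_n ≈ 239 kip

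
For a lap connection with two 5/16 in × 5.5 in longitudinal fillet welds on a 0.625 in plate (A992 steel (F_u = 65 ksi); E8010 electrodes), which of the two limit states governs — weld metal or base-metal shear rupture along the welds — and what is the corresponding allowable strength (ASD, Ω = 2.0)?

R_n/Ω ≈ 58.3 kips (weld metal governs)

E80XX → F_EXX = 80 ksi.
t_e = 0.707 × 0.3125 = 0.2209 in; L = 11 in.
Weld metal: R_n/Ω = (1/2.0) × 0.6 × 80 × 0.2209 × 11 = 58.33 kips.
Base metal (shear rupture): R_n/Ω = (1/2.0) × 0.6 × 65 × 0.625 × 11 = 134.1 kips.
Governing: weld metal.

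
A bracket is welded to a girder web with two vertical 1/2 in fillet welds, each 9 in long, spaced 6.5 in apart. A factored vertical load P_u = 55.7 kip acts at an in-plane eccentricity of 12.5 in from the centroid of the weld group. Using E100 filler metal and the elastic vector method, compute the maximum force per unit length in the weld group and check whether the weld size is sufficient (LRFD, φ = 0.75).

f_max ≈ 14.4 kip/in; adequate

E100XX → F_EXX = 100 ksi.
Total weld length L_w = 18 in. Treat welds as unit-width lines.
Polar moment about centroid: J = 2[d³/12 + d(b/2)²] = 2[9³/12 + 9×3.25²] = 311.6 in³.
Direct shear f_v = P/L_w = 55.7 / 18 = 3.094 kip/in (vertical).
Torsion M = P·e = 55.7 × 12.5 = 696.25 kip·in.
Critical point at (x, y) = (3.25, 4.5) from centroid. f_tx = M·y/J = 10.05 kip/in; f_ty = M·x/J = 7.261 kip/in.
Resultant f_max = √[f_tx² + (f_v + f_ty)²] = √[10.05² + (3.094 + 7.261)²] = 14.43 kip/in.
Capacity per unit length: φr_n = 0.75 × 0.6 × 100 × (0.707 × 0.5) = 15.91 kip/in.
14.43 ≤ 15.91 → adequate.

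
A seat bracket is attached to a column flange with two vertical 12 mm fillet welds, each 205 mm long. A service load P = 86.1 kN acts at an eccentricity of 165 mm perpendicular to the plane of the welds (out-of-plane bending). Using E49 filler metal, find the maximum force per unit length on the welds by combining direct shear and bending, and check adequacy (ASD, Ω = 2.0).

E49XX → F_EXX = 490 MPa.
L_w = 2 × 205 = 410 mm; section modulus (unit throat) S = 2 × L²/6 = 14010 mm².
Direct shear f_v = P/L_w = 86.1×10³/410 = 210 N/mm.
Moment M = P × e = 86.1×10³ × 165 = 14206000 N·mm; bending f_b = M/S = 1014 N/mm.
f_max = √(f_v² + f_b²) = √(210² + 1014²) = 1036 N/mm.
r_n/Ω = (1/2.0) × 0.6 × 490 × (0.707 × 12) = 1247 N/mm → adequate.

f_max ≈ 1040 N/mm; adequate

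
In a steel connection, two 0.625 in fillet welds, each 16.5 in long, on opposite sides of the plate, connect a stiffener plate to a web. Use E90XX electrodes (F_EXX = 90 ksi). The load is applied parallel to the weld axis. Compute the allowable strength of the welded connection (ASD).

R_n/Ω ≈ 394 kip

Effective throat t_e = 0.707 × 0.625 = 0.4419 in.
Total length L = 33 in; A_we = 0.4419 × 33 = 14.58 in².
F_nw = 0.6 F_EXX = 0.6 × 90 = 54 ksi.
R_n = 54 × 14.58 = 787.4 kip; R_n/Ω = 787.4/2.0 = 393.7 kip.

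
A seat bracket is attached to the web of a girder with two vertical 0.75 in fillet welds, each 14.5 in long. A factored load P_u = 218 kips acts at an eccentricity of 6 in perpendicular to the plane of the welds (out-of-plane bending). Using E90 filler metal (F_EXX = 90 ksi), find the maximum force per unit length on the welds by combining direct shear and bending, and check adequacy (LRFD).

L_w = 2 × 14.5 = 29 in; section modulus (unit throat) S = 2 × L²/6 = 70.08 in².
Direct shear f_v = P/L_w = 218/29 = 7.517 kip/in.
Moment M = P × e = 218 × 6 = 1308 kip·in; bending f_b = M/S = 18.66 kip/in.
f_max = √(f_v² + f_b²) = √(7.517² + 18.66²) = 20.12 kip/in.
φr_n = 0.75 × 0.6 × 90 × (0.707 × 0.75) = 21.48 kip/in → adequate.

f_max ≈ 20.1 kip/in; adequate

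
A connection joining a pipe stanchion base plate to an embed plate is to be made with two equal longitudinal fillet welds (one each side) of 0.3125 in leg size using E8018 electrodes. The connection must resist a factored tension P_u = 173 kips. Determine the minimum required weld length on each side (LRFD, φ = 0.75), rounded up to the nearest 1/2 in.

L = 11 in on each side

E80XX → F_EXX = 80 ksi.
Throat t_e = 0.707 × 0.3125 = 0.2209 in.
φr_n = 0.75 × 0.6 × 80 × 0.2209 = 7.954 kips/in.
L_req = P_u / φr_n = 173 / 7.954 = 21.75 in total.
Per side: 21.75 / 2 = 10.88 in.
Round up → use L = 11 in on each side.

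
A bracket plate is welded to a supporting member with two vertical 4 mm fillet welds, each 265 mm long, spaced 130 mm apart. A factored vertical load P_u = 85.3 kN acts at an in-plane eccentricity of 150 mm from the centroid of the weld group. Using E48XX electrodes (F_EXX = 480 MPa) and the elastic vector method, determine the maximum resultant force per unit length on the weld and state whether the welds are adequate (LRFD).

Total weld length L_w = 530 mm. Treat welds as unit-width lines.
Polar moment about centroid: J = 2[d³/12 + d(b/2)²] = 2[265³/12 + 265×65²] = 5341000 mm³.
Direct shear f_v = P/L_w = 85.3×10³ / 530 = 160.9 N/mm (vertical).
Torsion M = P·e = 85.3×10³ × 150 = 12795000 N·mm.
Critical point at (x, y) = (65, 132.5) from centroid. f_tx = M·y/J = 317.4 N/mm; f_ty = M·x/J = 155.7 N/mm.
Resultant f_max = √[f_tx² + (f_v + f_ty)²] = √[317.4² + (160.9 + 155.7)²] = 448.4 N/mm.
Capacity per unit length: φr_n = 0.75 × 0.6 × 480 × (0.707 × 4) = 610.8 N/mm.
448.4 ≤ 610.8 → adequate.

f_max ≈ 448 N/mm; adequate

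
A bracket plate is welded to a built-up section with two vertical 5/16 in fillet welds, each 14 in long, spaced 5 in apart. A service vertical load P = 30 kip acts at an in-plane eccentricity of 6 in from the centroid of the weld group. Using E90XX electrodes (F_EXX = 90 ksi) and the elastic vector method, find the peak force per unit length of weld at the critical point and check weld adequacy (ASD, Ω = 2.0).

Total weld length L_w = 28 in. Treat welds as unit-width lines.
Polar moment about centroid: J = 2[d³/12 + d(b/2)²] = 2[14³/12 + 14×2.5²] = 632.3 in³.
Direct shear f_v = P/L_w = 30 / 28 = 1.071 kip/in (vertical).
Torsion M = P·e = 30 × 6 = 180 kip·in.
Critical point at (x, y) = (2.5, 7) from centroid. f_tx = M·y/J = 1.993 kip/in; f_ty = M·x/J = 0.7116 kip/in.
Resultant f_max = √[f_tx² + (f_v + f_ty)²] = √[1.993² + (1.071 + 0.7116)²] = 2.674 kip/in.
Capacity per unit length: r_n/Ω = (1/2.0) × 0.6 × 90 × (0.707 × 0.3125) = 5.965 kip/in.
2.674 ≤ 5.965 → adequate.

f_max ≈ 2.67 kip/in; adequate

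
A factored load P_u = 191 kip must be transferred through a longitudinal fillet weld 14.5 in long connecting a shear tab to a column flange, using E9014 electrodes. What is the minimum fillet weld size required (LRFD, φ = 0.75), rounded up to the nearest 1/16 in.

E90XX → F_EXX = 90 ksi.
Total weld length L = 14.5 in.
Required throat t_e = P_u / (φ × 0.6 F_EXX × L) = 191 / (0.75 × 0.6 × 90 × 14.5) = 0.3252 in.
Required leg w = t_e / 0.707 = 0.46 in → use 1/2 in.

w = 1/2 in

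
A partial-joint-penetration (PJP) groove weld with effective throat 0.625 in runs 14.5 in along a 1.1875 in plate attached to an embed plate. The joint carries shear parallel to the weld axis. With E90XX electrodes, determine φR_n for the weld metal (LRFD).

E90XX → F_EXX = 90 ksi.
Effective throat (given) t_e = 0.625 in.
A_we = 0.625 × 14.5 = 9.062 in².
F_nw = 0.6 F_EXX = 54 ksi.
φR_n = 0.75 × 54 × 9.062 = 367 kip.

φR_n ≈ 367 kip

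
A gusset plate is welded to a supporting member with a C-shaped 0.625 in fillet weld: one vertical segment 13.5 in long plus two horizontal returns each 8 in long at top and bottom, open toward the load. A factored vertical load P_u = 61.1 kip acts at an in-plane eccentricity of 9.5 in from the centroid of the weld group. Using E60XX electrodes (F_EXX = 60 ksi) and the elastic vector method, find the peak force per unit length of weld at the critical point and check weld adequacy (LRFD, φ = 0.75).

f_max ≈ 6.11 kip/in; adequate

Total weld length L_w = 29.5 in. Treat welds as unit-width lines.
Centroid: x̄ = 2×8×4 / 29.5 = 2.169 in from the vertical weld.
Polar moment about centroid: J = I_x + I_y = [13.5³/12 + 2×8×6.75²] + [13.5×2.169² + 2(8³/12 + 8×1.831²)] = 1137 in³.
Direct shear f_v = P/L_w = 61.1 / 29.5 = 2.071 kip/in (vertical).
Torsion M = P·e = 61.1 × 9.5 = 580.45 kip·in.
Critical point at (x, y) = (5.831, 6.75) from centroid. f_tx = M·y/J = 3.447 kip/in; f_ty = M·x/J = 2.978 kip/in.
Resultant f_max = √[f_tx² + (f_v + f_ty)²] = √[3.447² + (2.071 + 2.978)²] = 6.114 kip/in.
Capacity per unit length: φr_n = 0.75 × 0.6 × 60 × (0.707 × 0.625) = 11.93 kip/in.
6.114 ≤ 11.93 → adequate.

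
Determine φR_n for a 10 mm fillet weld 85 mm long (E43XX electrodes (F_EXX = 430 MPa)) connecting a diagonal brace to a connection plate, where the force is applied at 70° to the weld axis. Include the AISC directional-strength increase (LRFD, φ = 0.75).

t_e = 0.707 × 10 = 7.07 mm; A_we = 7.07 × 85 = 600.9 mm².
Directional factor: 1.0 + 0.5 sin^1.5(70°) = 1.455.
F_nw = 0.6 × 430 × 1.455 = 375.5 MPa.
φR_n = 0.75 × 375.5 × 600.9 × 10⁻³ = 169.2 kN.

φR_n ≈ 169 kN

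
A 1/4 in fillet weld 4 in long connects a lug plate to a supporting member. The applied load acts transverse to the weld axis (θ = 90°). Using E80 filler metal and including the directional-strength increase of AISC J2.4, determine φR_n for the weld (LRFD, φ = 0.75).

E80XX → F_EXX = 80 ksi.
t_e = 0.707 × 0.25 = 0.1767 in; A_we = 0.1767 × 4 = 0.707 in².
Directional factor: 1.0 + 0.5 sin^1.5(90°) = 1.5.
F_nw = 0.6 × 80 × 1.5 = 72 ksi.
φR_n = 0.75 × 72 × 0.707 = 38.18 kip.

φR_n ≈ 38.2 kip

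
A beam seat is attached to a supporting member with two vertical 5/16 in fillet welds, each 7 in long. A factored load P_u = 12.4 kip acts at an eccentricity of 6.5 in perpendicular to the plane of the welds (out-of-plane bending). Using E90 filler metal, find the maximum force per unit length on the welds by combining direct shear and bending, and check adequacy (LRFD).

f_max ≈ 5.01 kip/in; adequate

E90XX → F_EXX = 90 ksi.
L_w = 2 × 7 = 14 in; section modulus (unit throat) S = 2 × L²/6 = 16.33 in².
Direct shear f_v = P/L_w = 12.4/14 = 0.8857 kip/in.
Moment M = P × e = 12.4 × 6.5 = 80.6 kip·in; bending f_b = M/S = 4.935 kip/in.
f_max = √(f_v² + f_b²) = √(0.8857² + 4.935²) = 5.014 kip/in.
φr_n = 0.75 × 0.6 × 90 × (0.707 × 0.3125) = 8.948 kip/in → adequate.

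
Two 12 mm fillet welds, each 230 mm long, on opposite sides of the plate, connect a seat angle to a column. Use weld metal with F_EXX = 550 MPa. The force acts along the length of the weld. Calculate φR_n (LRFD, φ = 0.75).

Effective throat t_e = 0.707 × 12 = 8.484 mm.
Total length L = 460 mm; A_we = 8.484 × 460 = 3903 mm².
F_nw = 0.6 F_EXX = 0.6 × 550 = 330 MPa.
φR_n = 0.75 × 330 × 3903 × 10⁻³ = 965.9 kN.

φR_n ≈ 966 kN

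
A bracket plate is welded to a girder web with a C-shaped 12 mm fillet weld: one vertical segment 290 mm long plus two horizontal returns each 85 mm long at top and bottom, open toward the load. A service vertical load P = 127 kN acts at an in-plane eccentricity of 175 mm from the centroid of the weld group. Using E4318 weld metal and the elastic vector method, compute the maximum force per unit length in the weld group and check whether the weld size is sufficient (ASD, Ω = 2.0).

E43XX → F_EXX = 430 MPa.
Total weld length L_w = 460 mm. Treat welds as unit-width lines.
Centroid: x̄ = 2×85×42.5 / 460 = 15.71 mm from the vertical weld.
Polar moment about centroid: J = I_x + I_y = [290³/12 + 2×85×145²] + [290×15.71² + 2(85³/12 + 85×26.79²)] = 5903000 mm³.
Direct shear f_v = P/L_w = 127×10³ / 460 = 276.1 N/mm (vertical).
Torsion M = P·e = 127×10³ × 175 = 22225000 N·mm.
Critical point at (x, y) = (69.29, 145) from centroid. f_tx = M·y/J = 546 N/mm; f_ty = M·x/J = 260.9 N/mm.
Resultant f_max = √[f_tx² + (f_v + f_ty)²] = √[546² + (276.1 + 260.9)²] = 765.8 N/mm.
Capacity per unit length: r_n/Ω = (1/2.0) × 0.6 × 430 × (0.707 × 12) = 1094 N/mm.
765.8 ≤ 1094 → adequate.

f_max ≈ 766 N/mm; adequate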